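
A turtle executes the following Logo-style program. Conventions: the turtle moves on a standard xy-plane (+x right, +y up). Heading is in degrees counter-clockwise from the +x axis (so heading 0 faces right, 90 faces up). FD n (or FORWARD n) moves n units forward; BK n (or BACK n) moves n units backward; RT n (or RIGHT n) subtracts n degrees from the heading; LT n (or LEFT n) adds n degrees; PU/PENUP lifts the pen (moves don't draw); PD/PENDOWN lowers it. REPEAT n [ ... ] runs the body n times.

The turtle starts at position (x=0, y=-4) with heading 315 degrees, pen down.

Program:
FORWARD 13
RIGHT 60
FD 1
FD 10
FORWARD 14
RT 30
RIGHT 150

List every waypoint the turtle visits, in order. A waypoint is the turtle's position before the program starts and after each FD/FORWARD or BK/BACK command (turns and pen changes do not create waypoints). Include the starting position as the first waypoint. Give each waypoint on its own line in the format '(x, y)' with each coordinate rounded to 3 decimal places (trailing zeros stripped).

Answer: (0, -4)
(9.192, -13.192)
(8.934, -14.158)
(6.345, -23.818)
(2.722, -37.341)

Derivation:
Executing turtle program step by step:
Start: pos=(0,-4), heading=315, pen down
FD 13: (0,-4) -> (9.192,-13.192) [heading=315, draw]
RT 60: heading 315 -> 255
FD 1: (9.192,-13.192) -> (8.934,-14.158) [heading=255, draw]
FD 10: (8.934,-14.158) -> (6.345,-23.818) [heading=255, draw]
FD 14: (6.345,-23.818) -> (2.722,-37.341) [heading=255, draw]
RT 30: heading 255 -> 225
RT 150: heading 225 -> 75
Final: pos=(2.722,-37.341), heading=75, 4 segment(s) drawn
Waypoints (5 total):
(0, -4)
(9.192, -13.192)
(8.934, -14.158)
(6.345, -23.818)
(2.722, -37.341)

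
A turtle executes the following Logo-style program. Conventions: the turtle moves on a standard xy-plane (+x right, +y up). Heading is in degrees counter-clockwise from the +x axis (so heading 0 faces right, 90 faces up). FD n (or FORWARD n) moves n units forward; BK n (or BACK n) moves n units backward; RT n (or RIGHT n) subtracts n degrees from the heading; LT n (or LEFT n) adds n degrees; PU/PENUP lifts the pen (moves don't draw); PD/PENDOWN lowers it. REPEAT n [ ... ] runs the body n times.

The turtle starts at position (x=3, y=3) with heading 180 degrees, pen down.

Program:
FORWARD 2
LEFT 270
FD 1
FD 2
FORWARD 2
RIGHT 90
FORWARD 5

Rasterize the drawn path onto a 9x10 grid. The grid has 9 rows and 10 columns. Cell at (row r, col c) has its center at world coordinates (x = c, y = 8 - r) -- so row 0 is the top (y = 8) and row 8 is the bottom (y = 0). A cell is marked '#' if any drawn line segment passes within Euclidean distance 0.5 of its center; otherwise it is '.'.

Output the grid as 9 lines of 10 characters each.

Segment 0: (3,3) -> (1,3)
Segment 1: (1,3) -> (1,4)
Segment 2: (1,4) -> (1,6)
Segment 3: (1,6) -> (1,8)
Segment 4: (1,8) -> (6,8)

Answer: .######...
.#........
.#........
.#........
.#........
.###......
..........
..........
..........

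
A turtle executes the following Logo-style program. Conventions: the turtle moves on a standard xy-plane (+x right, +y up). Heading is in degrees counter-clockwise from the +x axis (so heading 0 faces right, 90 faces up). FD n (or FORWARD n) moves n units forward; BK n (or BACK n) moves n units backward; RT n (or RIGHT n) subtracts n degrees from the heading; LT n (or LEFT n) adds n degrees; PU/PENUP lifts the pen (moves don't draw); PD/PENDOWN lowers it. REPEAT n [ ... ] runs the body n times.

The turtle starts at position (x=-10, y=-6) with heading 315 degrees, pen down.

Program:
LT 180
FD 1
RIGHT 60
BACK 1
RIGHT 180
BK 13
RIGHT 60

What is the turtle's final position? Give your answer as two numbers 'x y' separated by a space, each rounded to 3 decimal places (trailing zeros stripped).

Executing turtle program step by step:
Start: pos=(-10,-6), heading=315, pen down
LT 180: heading 315 -> 135
FD 1: (-10,-6) -> (-10.707,-5.293) [heading=135, draw]
RT 60: heading 135 -> 75
BK 1: (-10.707,-5.293) -> (-10.966,-6.259) [heading=75, draw]
RT 180: heading 75 -> 255
BK 13: (-10.966,-6.259) -> (-7.601,6.298) [heading=255, draw]
RT 60: heading 255 -> 195
Final: pos=(-7.601,6.298), heading=195, 3 segment(s) drawn

Answer: -7.601 6.298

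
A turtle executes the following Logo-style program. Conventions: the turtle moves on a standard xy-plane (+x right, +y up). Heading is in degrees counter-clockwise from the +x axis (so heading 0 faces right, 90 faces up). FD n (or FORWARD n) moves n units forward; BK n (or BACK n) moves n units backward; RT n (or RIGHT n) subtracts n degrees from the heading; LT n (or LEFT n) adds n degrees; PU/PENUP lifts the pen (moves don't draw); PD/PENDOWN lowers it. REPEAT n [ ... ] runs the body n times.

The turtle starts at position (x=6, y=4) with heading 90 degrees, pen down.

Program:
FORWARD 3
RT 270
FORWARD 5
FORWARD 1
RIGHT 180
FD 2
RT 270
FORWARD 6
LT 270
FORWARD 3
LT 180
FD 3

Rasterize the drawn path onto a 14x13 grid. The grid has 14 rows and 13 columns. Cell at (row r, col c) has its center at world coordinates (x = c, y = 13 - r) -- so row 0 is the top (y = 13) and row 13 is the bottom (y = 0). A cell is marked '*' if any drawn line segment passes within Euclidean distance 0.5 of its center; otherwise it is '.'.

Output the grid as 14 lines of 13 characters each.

Segment 0: (6,4) -> (6,7)
Segment 1: (6,7) -> (1,7)
Segment 2: (1,7) -> (0,7)
Segment 3: (0,7) -> (2,7)
Segment 4: (2,7) -> (2,13)
Segment 5: (2,13) -> (5,13)
Segment 6: (5,13) -> (2,13)

Answer: ..****.......
..*..........
..*..........
..*..........
..*..........
..*..........
*******......
......*......
......*......
......*......
.............
.............
.............
.............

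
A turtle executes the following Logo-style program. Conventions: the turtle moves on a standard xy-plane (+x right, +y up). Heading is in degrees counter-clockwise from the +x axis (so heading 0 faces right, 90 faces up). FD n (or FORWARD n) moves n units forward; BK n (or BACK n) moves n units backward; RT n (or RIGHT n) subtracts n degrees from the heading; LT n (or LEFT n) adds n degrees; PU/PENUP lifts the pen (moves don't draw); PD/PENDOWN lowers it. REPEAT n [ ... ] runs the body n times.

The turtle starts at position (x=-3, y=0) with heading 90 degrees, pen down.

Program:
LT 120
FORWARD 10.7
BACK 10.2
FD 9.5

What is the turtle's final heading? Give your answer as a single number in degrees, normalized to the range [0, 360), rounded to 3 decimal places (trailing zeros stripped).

Answer: 210

Derivation:
Executing turtle program step by step:
Start: pos=(-3,0), heading=90, pen down
LT 120: heading 90 -> 210
FD 10.7: (-3,0) -> (-12.266,-5.35) [heading=210, draw]
BK 10.2: (-12.266,-5.35) -> (-3.433,-0.25) [heading=210, draw]
FD 9.5: (-3.433,-0.25) -> (-11.66,-5) [heading=210, draw]
Final: pos=(-11.66,-5), heading=210, 3 segment(s) drawn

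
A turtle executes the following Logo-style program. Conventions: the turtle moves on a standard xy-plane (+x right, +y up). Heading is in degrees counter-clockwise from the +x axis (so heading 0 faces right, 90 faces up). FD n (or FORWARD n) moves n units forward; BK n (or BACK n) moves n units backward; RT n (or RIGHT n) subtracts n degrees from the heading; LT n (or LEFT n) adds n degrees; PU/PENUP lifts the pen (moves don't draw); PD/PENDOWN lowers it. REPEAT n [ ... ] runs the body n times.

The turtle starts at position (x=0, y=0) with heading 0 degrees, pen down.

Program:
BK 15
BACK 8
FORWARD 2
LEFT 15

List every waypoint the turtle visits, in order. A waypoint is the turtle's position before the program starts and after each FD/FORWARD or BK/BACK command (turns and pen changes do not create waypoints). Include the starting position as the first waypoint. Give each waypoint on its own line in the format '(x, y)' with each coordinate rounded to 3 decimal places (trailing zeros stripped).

Answer: (0, 0)
(-15, 0)
(-23, 0)
(-21, 0)

Derivation:
Executing turtle program step by step:
Start: pos=(0,0), heading=0, pen down
BK 15: (0,0) -> (-15,0) [heading=0, draw]
BK 8: (-15,0) -> (-23,0) [heading=0, draw]
FD 2: (-23,0) -> (-21,0) [heading=0, draw]
LT 15: heading 0 -> 15
Final: pos=(-21,0), heading=15, 3 segment(s) drawn
Waypoints (4 total):
(0, 0)
(-15, 0)
(-23, 0)
(-21, 0)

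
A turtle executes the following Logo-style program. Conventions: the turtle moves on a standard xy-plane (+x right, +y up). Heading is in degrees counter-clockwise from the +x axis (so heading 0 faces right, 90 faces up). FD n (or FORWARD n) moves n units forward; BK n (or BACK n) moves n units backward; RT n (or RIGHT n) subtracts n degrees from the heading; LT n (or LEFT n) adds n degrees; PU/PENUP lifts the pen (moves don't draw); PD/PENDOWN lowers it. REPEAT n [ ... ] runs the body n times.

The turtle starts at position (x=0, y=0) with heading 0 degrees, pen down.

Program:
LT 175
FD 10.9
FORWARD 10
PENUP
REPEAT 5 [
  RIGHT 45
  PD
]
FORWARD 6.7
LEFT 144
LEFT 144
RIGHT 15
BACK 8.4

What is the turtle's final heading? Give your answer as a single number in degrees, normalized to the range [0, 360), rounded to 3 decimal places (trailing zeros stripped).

Executing turtle program step by step:
Start: pos=(0,0), heading=0, pen down
LT 175: heading 0 -> 175
FD 10.9: (0,0) -> (-10.859,0.95) [heading=175, draw]
FD 10: (-10.859,0.95) -> (-20.82,1.822) [heading=175, draw]
PU: pen up
REPEAT 5 [
  -- iteration 1/5 --
  RT 45: heading 175 -> 130
  PD: pen down
  -- iteration 2/5 --
  RT 45: heading 130 -> 85
  PD: pen down
  -- iteration 3/5 --
  RT 45: heading 85 -> 40
  PD: pen down
  -- iteration 4/5 --
  RT 45: heading 40 -> 355
  PD: pen down
  -- iteration 5/5 --
  RT 45: heading 355 -> 310
  PD: pen down
]
FD 6.7: (-20.82,1.822) -> (-16.514,-3.311) [heading=310, draw]
LT 144: heading 310 -> 94
LT 144: heading 94 -> 238
RT 15: heading 238 -> 223
BK 8.4: (-16.514,-3.311) -> (-10.37,2.418) [heading=223, draw]
Final: pos=(-10.37,2.418), heading=223, 4 segment(s) drawn

Answer: 223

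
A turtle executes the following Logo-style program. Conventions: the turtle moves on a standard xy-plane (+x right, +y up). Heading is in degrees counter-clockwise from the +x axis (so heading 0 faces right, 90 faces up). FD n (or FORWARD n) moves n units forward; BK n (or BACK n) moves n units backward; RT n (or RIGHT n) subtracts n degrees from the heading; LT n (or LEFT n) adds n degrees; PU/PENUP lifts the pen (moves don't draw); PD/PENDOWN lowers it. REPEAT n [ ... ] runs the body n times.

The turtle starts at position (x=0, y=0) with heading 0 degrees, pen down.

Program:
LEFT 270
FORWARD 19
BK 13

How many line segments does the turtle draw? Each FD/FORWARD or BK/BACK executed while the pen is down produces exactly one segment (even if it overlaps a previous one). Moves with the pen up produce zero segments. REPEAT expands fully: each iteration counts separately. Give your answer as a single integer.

Executing turtle program step by step:
Start: pos=(0,0), heading=0, pen down
LT 270: heading 0 -> 270
FD 19: (0,0) -> (0,-19) [heading=270, draw]
BK 13: (0,-19) -> (0,-6) [heading=270, draw]
Final: pos=(0,-6), heading=270, 2 segment(s) drawn
Segments drawn: 2

Answer: 2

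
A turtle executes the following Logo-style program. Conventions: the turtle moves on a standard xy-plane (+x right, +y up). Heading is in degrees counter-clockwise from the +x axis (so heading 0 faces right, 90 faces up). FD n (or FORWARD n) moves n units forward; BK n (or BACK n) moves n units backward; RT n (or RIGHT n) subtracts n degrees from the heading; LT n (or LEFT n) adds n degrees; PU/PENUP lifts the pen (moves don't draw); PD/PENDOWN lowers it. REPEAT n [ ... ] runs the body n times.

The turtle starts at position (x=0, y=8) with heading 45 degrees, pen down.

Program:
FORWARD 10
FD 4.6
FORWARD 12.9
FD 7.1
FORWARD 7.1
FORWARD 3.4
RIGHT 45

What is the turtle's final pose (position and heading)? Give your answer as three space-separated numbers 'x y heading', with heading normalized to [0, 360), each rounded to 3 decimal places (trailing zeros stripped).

Answer: 31.891 39.891 0

Derivation:
Executing turtle program step by step:
Start: pos=(0,8), heading=45, pen down
FD 10: (0,8) -> (7.071,15.071) [heading=45, draw]
FD 4.6: (7.071,15.071) -> (10.324,18.324) [heading=45, draw]
FD 12.9: (10.324,18.324) -> (19.445,27.445) [heading=45, draw]
FD 7.1: (19.445,27.445) -> (24.466,32.466) [heading=45, draw]
FD 7.1: (24.466,32.466) -> (29.486,37.486) [heading=45, draw]
FD 3.4: (29.486,37.486) -> (31.891,39.891) [heading=45, draw]
RT 45: heading 45 -> 0
Final: pos=(31.891,39.891), heading=0, 6 segment(s) drawn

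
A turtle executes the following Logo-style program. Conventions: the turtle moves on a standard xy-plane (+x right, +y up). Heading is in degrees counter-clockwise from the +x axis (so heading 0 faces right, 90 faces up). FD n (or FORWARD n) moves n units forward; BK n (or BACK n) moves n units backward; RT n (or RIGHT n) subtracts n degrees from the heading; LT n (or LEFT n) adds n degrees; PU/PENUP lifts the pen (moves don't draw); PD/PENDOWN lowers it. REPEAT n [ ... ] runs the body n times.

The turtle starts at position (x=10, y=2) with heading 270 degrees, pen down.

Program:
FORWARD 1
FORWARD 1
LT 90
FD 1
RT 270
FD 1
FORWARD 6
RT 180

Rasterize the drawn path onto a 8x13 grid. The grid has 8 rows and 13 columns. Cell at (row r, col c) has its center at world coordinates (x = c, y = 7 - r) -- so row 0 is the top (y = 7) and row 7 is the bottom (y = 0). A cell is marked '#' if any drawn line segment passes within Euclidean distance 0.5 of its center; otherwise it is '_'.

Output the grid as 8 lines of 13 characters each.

Segment 0: (10,2) -> (10,1)
Segment 1: (10,1) -> (10,0)
Segment 2: (10,0) -> (11,-0)
Segment 3: (11,-0) -> (11,1)
Segment 4: (11,1) -> (11,7)

Answer: ___________#_
___________#_
___________#_
___________#_
___________#_
__________##_
__________##_
__________##_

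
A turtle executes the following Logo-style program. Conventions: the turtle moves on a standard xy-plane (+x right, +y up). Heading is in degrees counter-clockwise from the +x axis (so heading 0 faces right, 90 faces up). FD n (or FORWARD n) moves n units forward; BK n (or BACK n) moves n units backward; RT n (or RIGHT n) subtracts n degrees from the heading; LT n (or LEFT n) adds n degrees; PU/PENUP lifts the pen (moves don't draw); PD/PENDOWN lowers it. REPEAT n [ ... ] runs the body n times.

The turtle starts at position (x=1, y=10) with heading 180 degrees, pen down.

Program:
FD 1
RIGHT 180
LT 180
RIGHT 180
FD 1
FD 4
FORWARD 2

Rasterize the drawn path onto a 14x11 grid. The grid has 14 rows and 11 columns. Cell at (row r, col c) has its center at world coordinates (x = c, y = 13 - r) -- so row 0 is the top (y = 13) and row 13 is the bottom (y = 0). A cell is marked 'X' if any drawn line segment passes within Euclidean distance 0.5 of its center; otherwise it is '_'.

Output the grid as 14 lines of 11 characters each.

Segment 0: (1,10) -> (0,10)
Segment 1: (0,10) -> (1,10)
Segment 2: (1,10) -> (5,10)
Segment 3: (5,10) -> (7,10)

Answer: ___________
___________
___________
XXXXXXXX___
___________
___________
___________
___________
___________
___________
___________
___________
___________
___________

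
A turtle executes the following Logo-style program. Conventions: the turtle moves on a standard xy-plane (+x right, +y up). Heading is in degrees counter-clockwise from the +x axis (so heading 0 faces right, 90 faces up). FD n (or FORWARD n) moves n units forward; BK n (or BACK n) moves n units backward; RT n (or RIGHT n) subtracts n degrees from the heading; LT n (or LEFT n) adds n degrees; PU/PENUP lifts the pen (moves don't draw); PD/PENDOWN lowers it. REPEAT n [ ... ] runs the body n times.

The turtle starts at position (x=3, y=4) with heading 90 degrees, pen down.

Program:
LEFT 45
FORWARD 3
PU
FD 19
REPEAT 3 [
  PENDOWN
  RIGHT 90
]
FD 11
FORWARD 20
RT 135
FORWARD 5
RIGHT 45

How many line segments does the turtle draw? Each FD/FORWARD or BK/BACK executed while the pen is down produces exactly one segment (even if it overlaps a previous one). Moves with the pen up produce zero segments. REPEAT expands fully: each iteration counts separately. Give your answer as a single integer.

Answer: 4

Derivation:
Executing turtle program step by step:
Start: pos=(3,4), heading=90, pen down
LT 45: heading 90 -> 135
FD 3: (3,4) -> (0.879,6.121) [heading=135, draw]
PU: pen up
FD 19: (0.879,6.121) -> (-12.556,19.556) [heading=135, move]
REPEAT 3 [
  -- iteration 1/3 --
  PD: pen down
  RT 90: heading 135 -> 45
  -- iteration 2/3 --
  PD: pen down
  RT 90: heading 45 -> 315
  -- iteration 3/3 --
  PD: pen down
  RT 90: heading 315 -> 225
]
FD 11: (-12.556,19.556) -> (-20.335,11.778) [heading=225, draw]
FD 20: (-20.335,11.778) -> (-34.477,-2.364) [heading=225, draw]
RT 135: heading 225 -> 90
FD 5: (-34.477,-2.364) -> (-34.477,2.636) [heading=90, draw]
RT 45: heading 90 -> 45
Final: pos=(-34.477,2.636), heading=45, 4 segment(s) drawn
Segments drawn: 4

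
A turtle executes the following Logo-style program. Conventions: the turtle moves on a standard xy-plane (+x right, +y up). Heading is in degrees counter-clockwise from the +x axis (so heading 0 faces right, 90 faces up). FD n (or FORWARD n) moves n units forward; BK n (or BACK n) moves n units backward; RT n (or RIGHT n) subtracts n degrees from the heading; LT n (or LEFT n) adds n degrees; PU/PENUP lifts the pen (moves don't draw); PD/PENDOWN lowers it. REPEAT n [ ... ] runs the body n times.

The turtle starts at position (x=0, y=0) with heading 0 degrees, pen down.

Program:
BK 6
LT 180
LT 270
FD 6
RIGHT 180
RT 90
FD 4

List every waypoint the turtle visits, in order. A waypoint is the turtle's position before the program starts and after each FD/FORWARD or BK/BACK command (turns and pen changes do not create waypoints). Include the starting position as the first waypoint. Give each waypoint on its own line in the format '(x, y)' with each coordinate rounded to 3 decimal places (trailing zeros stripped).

Answer: (0, 0)
(-6, 0)
(-6, 6)
(-10, 6)

Derivation:
Executing turtle program step by step:
Start: pos=(0,0), heading=0, pen down
BK 6: (0,0) -> (-6,0) [heading=0, draw]
LT 180: heading 0 -> 180
LT 270: heading 180 -> 90
FD 6: (-6,0) -> (-6,6) [heading=90, draw]
RT 180: heading 90 -> 270
RT 90: heading 270 -> 180
FD 4: (-6,6) -> (-10,6) [heading=180, draw]
Final: pos=(-10,6), heading=180, 3 segment(s) drawn
Waypoints (4 total):
(0, 0)
(-6, 0)
(-6, 6)
(-10, 6)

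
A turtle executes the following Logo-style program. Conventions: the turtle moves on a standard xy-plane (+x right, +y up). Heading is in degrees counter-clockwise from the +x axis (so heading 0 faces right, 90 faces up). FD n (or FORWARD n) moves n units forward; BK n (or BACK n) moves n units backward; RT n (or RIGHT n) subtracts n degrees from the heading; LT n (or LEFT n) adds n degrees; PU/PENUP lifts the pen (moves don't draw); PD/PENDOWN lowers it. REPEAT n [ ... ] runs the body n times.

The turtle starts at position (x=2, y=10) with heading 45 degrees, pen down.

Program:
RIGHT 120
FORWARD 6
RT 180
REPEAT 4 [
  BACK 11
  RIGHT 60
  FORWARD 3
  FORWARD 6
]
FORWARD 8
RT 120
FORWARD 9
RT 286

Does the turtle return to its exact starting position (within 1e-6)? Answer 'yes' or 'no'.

Executing turtle program step by step:
Start: pos=(2,10), heading=45, pen down
RT 120: heading 45 -> 285
FD 6: (2,10) -> (3.553,4.204) [heading=285, draw]
RT 180: heading 285 -> 105
REPEAT 4 [
  -- iteration 1/4 --
  BK 11: (3.553,4.204) -> (6.4,-6.421) [heading=105, draw]
  RT 60: heading 105 -> 45
  FD 3: (6.4,-6.421) -> (8.521,-4.299) [heading=45, draw]
  FD 6: (8.521,-4.299) -> (12.764,-0.057) [heading=45, draw]
  -- iteration 2/4 --
  BK 11: (12.764,-0.057) -> (4.986,-7.835) [heading=45, draw]
  RT 60: heading 45 -> 345
  FD 3: (4.986,-7.835) -> (7.883,-8.611) [heading=345, draw]
  FD 6: (7.883,-8.611) -> (13.679,-10.164) [heading=345, draw]
  -- iteration 3/4 --
  BK 11: (13.679,-10.164) -> (3.054,-7.317) [heading=345, draw]
  RT 60: heading 345 -> 285
  FD 3: (3.054,-7.317) -> (3.83,-10.215) [heading=285, draw]
  FD 6: (3.83,-10.215) -> (5.383,-16.011) [heading=285, draw]
  -- iteration 4/4 --
  BK 11: (5.383,-16.011) -> (2.536,-5.385) [heading=285, draw]
  RT 60: heading 285 -> 225
  FD 3: (2.536,-5.385) -> (0.415,-7.507) [heading=225, draw]
  FD 6: (0.415,-7.507) -> (-3.828,-11.749) [heading=225, draw]
]
FD 8: (-3.828,-11.749) -> (-9.485,-17.406) [heading=225, draw]
RT 120: heading 225 -> 105
FD 9: (-9.485,-17.406) -> (-11.814,-8.713) [heading=105, draw]
RT 286: heading 105 -> 179
Final: pos=(-11.814,-8.713), heading=179, 15 segment(s) drawn

Start position: (2, 10)
Final position: (-11.814, -8.713)
Distance = 23.259; >= 1e-6 -> NOT closed

Answer: no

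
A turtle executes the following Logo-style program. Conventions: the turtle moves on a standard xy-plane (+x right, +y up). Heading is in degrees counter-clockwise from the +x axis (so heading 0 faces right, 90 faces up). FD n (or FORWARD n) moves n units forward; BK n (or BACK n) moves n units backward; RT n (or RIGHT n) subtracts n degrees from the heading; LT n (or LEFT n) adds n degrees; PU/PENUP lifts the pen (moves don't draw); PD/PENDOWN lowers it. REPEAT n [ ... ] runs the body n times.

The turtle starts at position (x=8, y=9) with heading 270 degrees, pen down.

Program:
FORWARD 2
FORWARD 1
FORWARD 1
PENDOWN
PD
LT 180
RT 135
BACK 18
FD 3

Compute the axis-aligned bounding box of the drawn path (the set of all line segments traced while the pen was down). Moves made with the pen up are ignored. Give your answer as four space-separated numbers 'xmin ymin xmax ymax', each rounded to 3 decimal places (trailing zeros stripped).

Executing turtle program step by step:
Start: pos=(8,9), heading=270, pen down
FD 2: (8,9) -> (8,7) [heading=270, draw]
FD 1: (8,7) -> (8,6) [heading=270, draw]
FD 1: (8,6) -> (8,5) [heading=270, draw]
PD: pen down
PD: pen down
LT 180: heading 270 -> 90
RT 135: heading 90 -> 315
BK 18: (8,5) -> (-4.728,17.728) [heading=315, draw]
FD 3: (-4.728,17.728) -> (-2.607,15.607) [heading=315, draw]
Final: pos=(-2.607,15.607), heading=315, 5 segment(s) drawn

Segment endpoints: x in {-4.728, -2.607, 8}, y in {5, 6, 7, 9, 15.607, 17.728}
xmin=-4.728, ymin=5, xmax=8, ymax=17.728

Answer: -4.728 5 8 17.728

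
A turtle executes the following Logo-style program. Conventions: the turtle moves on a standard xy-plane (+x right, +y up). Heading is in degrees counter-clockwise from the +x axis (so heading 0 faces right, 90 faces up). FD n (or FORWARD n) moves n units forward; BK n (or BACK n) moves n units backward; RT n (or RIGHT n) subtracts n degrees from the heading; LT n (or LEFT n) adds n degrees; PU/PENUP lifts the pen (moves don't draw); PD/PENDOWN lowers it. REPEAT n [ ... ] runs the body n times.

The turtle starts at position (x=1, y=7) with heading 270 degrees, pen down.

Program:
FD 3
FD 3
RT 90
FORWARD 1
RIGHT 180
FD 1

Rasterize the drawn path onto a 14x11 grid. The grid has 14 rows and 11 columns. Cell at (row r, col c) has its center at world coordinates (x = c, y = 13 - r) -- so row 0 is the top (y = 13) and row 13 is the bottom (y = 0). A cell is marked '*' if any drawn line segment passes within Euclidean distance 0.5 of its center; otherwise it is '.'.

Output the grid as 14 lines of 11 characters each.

Segment 0: (1,7) -> (1,4)
Segment 1: (1,4) -> (1,1)
Segment 2: (1,1) -> (-0,1)
Segment 3: (-0,1) -> (1,1)

Answer: ...........
...........
...........
...........
...........
...........
.*.........
.*.........
.*.........
.*.........
.*.........
.*.........
**.........
...........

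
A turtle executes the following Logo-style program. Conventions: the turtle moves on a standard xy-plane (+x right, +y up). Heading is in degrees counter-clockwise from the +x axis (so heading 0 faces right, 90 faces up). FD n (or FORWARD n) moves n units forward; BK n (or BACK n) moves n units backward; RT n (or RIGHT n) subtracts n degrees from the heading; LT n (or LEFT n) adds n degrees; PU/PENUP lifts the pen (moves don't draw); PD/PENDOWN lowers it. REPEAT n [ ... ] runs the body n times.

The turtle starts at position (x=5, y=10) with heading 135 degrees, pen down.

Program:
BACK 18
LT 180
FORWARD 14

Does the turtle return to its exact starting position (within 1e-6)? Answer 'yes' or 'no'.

Executing turtle program step by step:
Start: pos=(5,10), heading=135, pen down
BK 18: (5,10) -> (17.728,-2.728) [heading=135, draw]
LT 180: heading 135 -> 315
FD 14: (17.728,-2.728) -> (27.627,-12.627) [heading=315, draw]
Final: pos=(27.627,-12.627), heading=315, 2 segment(s) drawn

Start position: (5, 10)
Final position: (27.627, -12.627)
Distance = 32; >= 1e-6 -> NOT closed

Answer: no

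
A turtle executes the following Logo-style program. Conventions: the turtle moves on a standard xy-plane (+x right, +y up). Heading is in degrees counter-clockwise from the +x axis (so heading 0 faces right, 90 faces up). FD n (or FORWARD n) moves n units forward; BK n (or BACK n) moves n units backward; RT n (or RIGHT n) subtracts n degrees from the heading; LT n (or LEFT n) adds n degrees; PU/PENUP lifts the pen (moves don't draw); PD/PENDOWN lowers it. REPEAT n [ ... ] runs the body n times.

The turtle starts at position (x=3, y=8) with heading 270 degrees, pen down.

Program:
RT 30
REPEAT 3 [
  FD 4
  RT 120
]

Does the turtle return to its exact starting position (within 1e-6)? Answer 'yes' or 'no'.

Executing turtle program step by step:
Start: pos=(3,8), heading=270, pen down
RT 30: heading 270 -> 240
REPEAT 3 [
  -- iteration 1/3 --
  FD 4: (3,8) -> (1,4.536) [heading=240, draw]
  RT 120: heading 240 -> 120
  -- iteration 2/3 --
  FD 4: (1,4.536) -> (-1,8) [heading=120, draw]
  RT 120: heading 120 -> 0
  -- iteration 3/3 --
  FD 4: (-1,8) -> (3,8) [heading=0, draw]
  RT 120: heading 0 -> 240
]
Final: pos=(3,8), heading=240, 3 segment(s) drawn

Start position: (3, 8)
Final position: (3, 8)
Distance = 0; < 1e-6 -> CLOSED

Answer: yes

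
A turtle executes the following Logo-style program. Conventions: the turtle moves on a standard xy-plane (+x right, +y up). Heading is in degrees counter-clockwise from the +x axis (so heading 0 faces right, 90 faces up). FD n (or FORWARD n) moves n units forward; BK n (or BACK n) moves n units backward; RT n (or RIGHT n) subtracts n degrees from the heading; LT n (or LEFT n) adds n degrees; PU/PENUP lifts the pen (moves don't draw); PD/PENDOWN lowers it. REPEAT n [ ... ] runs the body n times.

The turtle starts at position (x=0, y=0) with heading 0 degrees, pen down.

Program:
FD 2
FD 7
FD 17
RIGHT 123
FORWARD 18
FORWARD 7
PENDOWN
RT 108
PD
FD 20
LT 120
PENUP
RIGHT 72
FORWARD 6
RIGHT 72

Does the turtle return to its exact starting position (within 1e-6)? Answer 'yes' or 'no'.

Executing turtle program step by step:
Start: pos=(0,0), heading=0, pen down
FD 2: (0,0) -> (2,0) [heading=0, draw]
FD 7: (2,0) -> (9,0) [heading=0, draw]
FD 17: (9,0) -> (26,0) [heading=0, draw]
RT 123: heading 0 -> 237
FD 18: (26,0) -> (16.196,-15.096) [heading=237, draw]
FD 7: (16.196,-15.096) -> (12.384,-20.967) [heading=237, draw]
PD: pen down
RT 108: heading 237 -> 129
PD: pen down
FD 20: (12.384,-20.967) -> (-0.202,-5.424) [heading=129, draw]
LT 120: heading 129 -> 249
PU: pen up
RT 72: heading 249 -> 177
FD 6: (-0.202,-5.424) -> (-6.194,-5.11) [heading=177, move]
RT 72: heading 177 -> 105
Final: pos=(-6.194,-5.11), heading=105, 6 segment(s) drawn

Start position: (0, 0)
Final position: (-6.194, -5.11)
Distance = 8.03; >= 1e-6 -> NOT closed

Answer: no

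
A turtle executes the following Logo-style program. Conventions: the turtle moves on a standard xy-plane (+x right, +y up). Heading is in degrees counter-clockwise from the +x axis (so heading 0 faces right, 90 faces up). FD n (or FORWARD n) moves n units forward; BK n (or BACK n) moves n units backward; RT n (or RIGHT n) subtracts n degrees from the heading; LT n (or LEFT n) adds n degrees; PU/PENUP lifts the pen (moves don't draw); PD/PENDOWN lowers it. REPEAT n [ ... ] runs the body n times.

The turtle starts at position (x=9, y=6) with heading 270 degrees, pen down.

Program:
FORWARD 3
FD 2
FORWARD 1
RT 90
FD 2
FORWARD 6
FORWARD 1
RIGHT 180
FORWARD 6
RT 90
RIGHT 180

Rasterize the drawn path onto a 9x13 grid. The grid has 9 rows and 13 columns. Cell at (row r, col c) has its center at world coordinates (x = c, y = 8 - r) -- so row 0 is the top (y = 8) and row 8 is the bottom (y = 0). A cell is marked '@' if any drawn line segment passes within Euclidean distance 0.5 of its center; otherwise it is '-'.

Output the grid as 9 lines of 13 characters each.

Segment 0: (9,6) -> (9,3)
Segment 1: (9,3) -> (9,1)
Segment 2: (9,1) -> (9,0)
Segment 3: (9,0) -> (7,0)
Segment 4: (7,0) -> (1,0)
Segment 5: (1,0) -> (0,0)
Segment 6: (0,0) -> (6,0)

Answer: -------------
-------------
---------@---
---------@---
---------@---
---------@---
---------@---
---------@---
@@@@@@@@@@---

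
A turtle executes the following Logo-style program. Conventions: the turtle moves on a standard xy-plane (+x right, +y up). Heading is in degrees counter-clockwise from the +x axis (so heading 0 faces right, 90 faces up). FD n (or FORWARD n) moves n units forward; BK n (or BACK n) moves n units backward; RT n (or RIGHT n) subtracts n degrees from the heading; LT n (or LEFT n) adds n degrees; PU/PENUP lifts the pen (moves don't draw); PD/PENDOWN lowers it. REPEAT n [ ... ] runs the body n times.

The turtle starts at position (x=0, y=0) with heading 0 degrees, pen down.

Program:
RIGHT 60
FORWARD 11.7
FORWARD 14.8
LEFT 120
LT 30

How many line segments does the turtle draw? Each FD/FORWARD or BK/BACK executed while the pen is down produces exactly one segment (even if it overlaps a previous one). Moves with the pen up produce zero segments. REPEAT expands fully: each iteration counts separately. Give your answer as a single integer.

Executing turtle program step by step:
Start: pos=(0,0), heading=0, pen down
RT 60: heading 0 -> 300
FD 11.7: (0,0) -> (5.85,-10.132) [heading=300, draw]
FD 14.8: (5.85,-10.132) -> (13.25,-22.95) [heading=300, draw]
LT 120: heading 300 -> 60
LT 30: heading 60 -> 90
Final: pos=(13.25,-22.95), heading=90, 2 segment(s) drawn
Segments drawn: 2

Answer: 2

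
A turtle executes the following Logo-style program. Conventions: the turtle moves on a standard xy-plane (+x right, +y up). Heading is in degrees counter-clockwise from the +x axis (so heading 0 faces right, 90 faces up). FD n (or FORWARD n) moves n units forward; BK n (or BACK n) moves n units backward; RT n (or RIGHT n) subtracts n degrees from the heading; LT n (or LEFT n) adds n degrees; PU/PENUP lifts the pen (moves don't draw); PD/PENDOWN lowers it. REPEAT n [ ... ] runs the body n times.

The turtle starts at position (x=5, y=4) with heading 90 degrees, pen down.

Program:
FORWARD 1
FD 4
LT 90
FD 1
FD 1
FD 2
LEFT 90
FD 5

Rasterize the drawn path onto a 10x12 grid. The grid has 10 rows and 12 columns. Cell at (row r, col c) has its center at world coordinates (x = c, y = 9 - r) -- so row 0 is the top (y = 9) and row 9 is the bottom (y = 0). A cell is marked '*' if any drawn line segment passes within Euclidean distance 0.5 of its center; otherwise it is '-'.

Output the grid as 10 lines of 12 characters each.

Answer: -*****------
-*---*------
-*---*------
-*---*------
-*---*------
-*---*------
------------
------------
------------
------------

Derivation:
Segment 0: (5,4) -> (5,5)
Segment 1: (5,5) -> (5,9)
Segment 2: (5,9) -> (4,9)
Segment 3: (4,9) -> (3,9)
Segment 4: (3,9) -> (1,9)
Segment 5: (1,9) -> (1,4)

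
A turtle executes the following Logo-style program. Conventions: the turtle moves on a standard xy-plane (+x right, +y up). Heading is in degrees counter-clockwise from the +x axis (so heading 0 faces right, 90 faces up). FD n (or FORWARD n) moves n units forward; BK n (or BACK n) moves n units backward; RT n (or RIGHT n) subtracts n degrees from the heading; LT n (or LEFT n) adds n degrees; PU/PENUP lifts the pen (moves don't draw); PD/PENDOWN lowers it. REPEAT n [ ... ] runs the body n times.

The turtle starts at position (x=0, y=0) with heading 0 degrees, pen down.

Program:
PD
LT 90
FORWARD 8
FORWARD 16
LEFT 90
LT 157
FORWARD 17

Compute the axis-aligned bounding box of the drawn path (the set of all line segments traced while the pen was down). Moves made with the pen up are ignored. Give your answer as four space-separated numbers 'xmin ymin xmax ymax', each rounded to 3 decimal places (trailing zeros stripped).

Answer: 0 0 15.649 24

Derivation:
Executing turtle program step by step:
Start: pos=(0,0), heading=0, pen down
PD: pen down
LT 90: heading 0 -> 90
FD 8: (0,0) -> (0,8) [heading=90, draw]
FD 16: (0,8) -> (0,24) [heading=90, draw]
LT 90: heading 90 -> 180
LT 157: heading 180 -> 337
FD 17: (0,24) -> (15.649,17.358) [heading=337, draw]
Final: pos=(15.649,17.358), heading=337, 3 segment(s) drawn

Segment endpoints: x in {0, 0, 0, 15.649}, y in {0, 8, 17.358, 24}
xmin=0, ymin=0, xmax=15.649, ymax=24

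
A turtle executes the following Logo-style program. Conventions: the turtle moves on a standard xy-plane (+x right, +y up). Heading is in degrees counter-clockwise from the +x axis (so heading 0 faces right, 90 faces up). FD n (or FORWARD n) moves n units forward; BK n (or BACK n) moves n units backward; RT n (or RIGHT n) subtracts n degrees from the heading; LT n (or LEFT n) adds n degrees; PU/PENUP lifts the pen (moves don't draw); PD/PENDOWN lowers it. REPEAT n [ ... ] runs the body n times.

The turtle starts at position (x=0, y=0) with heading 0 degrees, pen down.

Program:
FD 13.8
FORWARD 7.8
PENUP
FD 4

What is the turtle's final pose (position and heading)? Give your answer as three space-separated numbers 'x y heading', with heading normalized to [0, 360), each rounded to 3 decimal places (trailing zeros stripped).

Executing turtle program step by step:
Start: pos=(0,0), heading=0, pen down
FD 13.8: (0,0) -> (13.8,0) [heading=0, draw]
FD 7.8: (13.8,0) -> (21.6,0) [heading=0, draw]
PU: pen up
FD 4: (21.6,0) -> (25.6,0) [heading=0, move]
Final: pos=(25.6,0), heading=0, 2 segment(s) drawn

Answer: 25.6 0 0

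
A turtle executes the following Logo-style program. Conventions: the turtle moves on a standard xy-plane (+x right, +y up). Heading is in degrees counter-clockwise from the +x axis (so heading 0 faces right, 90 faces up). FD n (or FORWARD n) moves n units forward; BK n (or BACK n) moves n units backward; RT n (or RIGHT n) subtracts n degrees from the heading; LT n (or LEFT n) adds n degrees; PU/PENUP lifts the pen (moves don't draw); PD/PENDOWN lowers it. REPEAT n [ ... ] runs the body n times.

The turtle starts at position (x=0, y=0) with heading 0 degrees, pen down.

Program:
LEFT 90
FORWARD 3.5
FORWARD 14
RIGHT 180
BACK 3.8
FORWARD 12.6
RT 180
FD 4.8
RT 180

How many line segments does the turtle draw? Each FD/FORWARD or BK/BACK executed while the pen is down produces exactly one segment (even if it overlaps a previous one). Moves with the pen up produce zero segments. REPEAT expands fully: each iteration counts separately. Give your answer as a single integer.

Answer: 5

Derivation:
Executing turtle program step by step:
Start: pos=(0,0), heading=0, pen down
LT 90: heading 0 -> 90
FD 3.5: (0,0) -> (0,3.5) [heading=90, draw]
FD 14: (0,3.5) -> (0,17.5) [heading=90, draw]
RT 180: heading 90 -> 270
BK 3.8: (0,17.5) -> (0,21.3) [heading=270, draw]
FD 12.6: (0,21.3) -> (0,8.7) [heading=270, draw]
RT 180: heading 270 -> 90
FD 4.8: (0,8.7) -> (0,13.5) [heading=90, draw]
RT 180: heading 90 -> 270
Final: pos=(0,13.5), heading=270, 5 segment(s) drawn
Segments drawn: 5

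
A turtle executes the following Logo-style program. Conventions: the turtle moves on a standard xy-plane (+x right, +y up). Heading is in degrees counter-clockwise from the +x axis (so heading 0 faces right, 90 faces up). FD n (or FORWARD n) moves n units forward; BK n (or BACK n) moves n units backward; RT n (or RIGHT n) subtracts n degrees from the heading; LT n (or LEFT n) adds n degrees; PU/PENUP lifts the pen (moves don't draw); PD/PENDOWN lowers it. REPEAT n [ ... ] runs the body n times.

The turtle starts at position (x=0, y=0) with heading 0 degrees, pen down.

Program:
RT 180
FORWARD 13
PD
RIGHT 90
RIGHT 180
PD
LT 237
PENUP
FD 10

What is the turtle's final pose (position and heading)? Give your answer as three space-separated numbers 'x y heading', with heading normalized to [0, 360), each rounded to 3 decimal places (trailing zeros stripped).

Executing turtle program step by step:
Start: pos=(0,0), heading=0, pen down
RT 180: heading 0 -> 180
FD 13: (0,0) -> (-13,0) [heading=180, draw]
PD: pen down
RT 90: heading 180 -> 90
RT 180: heading 90 -> 270
PD: pen down
LT 237: heading 270 -> 147
PU: pen up
FD 10: (-13,0) -> (-21.387,5.446) [heading=147, move]
Final: pos=(-21.387,5.446), heading=147, 1 segment(s) drawn

Answer: -21.387 5.446 147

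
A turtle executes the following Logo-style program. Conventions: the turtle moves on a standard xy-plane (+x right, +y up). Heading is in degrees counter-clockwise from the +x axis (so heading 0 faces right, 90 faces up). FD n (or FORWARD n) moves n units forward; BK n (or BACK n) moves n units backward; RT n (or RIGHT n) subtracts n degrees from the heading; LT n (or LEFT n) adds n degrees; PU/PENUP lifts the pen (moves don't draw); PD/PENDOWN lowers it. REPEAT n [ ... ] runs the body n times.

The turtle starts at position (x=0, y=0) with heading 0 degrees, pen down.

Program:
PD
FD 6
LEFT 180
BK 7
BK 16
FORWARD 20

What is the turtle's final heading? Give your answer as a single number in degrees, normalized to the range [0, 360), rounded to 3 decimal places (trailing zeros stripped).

Executing turtle program step by step:
Start: pos=(0,0), heading=0, pen down
PD: pen down
FD 6: (0,0) -> (6,0) [heading=0, draw]
LT 180: heading 0 -> 180
BK 7: (6,0) -> (13,0) [heading=180, draw]
BK 16: (13,0) -> (29,0) [heading=180, draw]
FD 20: (29,0) -> (9,0) [heading=180, draw]
Final: pos=(9,0), heading=180, 4 segment(s) drawn

Answer: 180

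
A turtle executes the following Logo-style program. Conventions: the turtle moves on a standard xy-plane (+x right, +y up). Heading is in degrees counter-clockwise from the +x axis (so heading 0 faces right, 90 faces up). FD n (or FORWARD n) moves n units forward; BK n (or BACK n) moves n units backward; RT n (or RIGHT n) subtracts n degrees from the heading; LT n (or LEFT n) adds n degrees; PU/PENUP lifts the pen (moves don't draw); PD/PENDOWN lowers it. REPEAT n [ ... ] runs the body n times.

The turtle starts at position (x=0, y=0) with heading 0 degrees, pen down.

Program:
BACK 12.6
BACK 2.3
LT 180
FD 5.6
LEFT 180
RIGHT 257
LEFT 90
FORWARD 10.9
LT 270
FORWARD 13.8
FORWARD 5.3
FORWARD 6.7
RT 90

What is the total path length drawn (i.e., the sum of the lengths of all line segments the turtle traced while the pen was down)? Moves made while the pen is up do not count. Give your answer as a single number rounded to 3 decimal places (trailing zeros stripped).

Executing turtle program step by step:
Start: pos=(0,0), heading=0, pen down
BK 12.6: (0,0) -> (-12.6,0) [heading=0, draw]
BK 2.3: (-12.6,0) -> (-14.9,0) [heading=0, draw]
LT 180: heading 0 -> 180
FD 5.6: (-14.9,0) -> (-20.5,0) [heading=180, draw]
LT 180: heading 180 -> 0
RT 257: heading 0 -> 103
LT 90: heading 103 -> 193
FD 10.9: (-20.5,0) -> (-31.121,-2.452) [heading=193, draw]
LT 270: heading 193 -> 103
FD 13.8: (-31.121,-2.452) -> (-34.225,10.994) [heading=103, draw]
FD 5.3: (-34.225,10.994) -> (-35.417,16.159) [heading=103, draw]
FD 6.7: (-35.417,16.159) -> (-36.924,22.687) [heading=103, draw]
RT 90: heading 103 -> 13
Final: pos=(-36.924,22.687), heading=13, 7 segment(s) drawn

Segment lengths:
  seg 1: (0,0) -> (-12.6,0), length = 12.6
  seg 2: (-12.6,0) -> (-14.9,0), length = 2.3
  seg 3: (-14.9,0) -> (-20.5,0), length = 5.6
  seg 4: (-20.5,0) -> (-31.121,-2.452), length = 10.9
  seg 5: (-31.121,-2.452) -> (-34.225,10.994), length = 13.8
  seg 6: (-34.225,10.994) -> (-35.417,16.159), length = 5.3
  seg 7: (-35.417,16.159) -> (-36.924,22.687), length = 6.7
Total = 57.2

Answer: 57.2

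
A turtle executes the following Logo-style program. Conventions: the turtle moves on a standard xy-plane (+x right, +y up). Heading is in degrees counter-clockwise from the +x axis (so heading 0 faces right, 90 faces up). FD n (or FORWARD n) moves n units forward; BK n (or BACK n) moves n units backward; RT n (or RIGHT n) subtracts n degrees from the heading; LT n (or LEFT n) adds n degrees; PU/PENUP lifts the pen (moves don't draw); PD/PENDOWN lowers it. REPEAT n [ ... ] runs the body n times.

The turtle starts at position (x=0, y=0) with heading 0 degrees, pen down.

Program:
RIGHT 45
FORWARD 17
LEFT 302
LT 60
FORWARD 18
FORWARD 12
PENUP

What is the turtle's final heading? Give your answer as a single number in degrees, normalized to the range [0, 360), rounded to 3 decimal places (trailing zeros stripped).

Executing turtle program step by step:
Start: pos=(0,0), heading=0, pen down
RT 45: heading 0 -> 315
FD 17: (0,0) -> (12.021,-12.021) [heading=315, draw]
LT 302: heading 315 -> 257
LT 60: heading 257 -> 317
FD 18: (12.021,-12.021) -> (25.185,-24.297) [heading=317, draw]
FD 12: (25.185,-24.297) -> (33.961,-32.481) [heading=317, draw]
PU: pen up
Final: pos=(33.961,-32.481), heading=317, 3 segment(s) drawn

Answer: 317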